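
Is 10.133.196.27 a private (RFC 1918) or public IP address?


RFC 1918 private ranges:
  10.0.0.0/8 (10.0.0.0 - 10.255.255.255)
  172.16.0.0/12 (172.16.0.0 - 172.31.255.255)
  192.168.0.0/16 (192.168.0.0 - 192.168.255.255)
Private (in 10.0.0.0/8)


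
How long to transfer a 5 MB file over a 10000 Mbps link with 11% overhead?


Effective throughput = 10000 * (1 - 11/100) = 8900 Mbps
File size in Mb = 5 * 8 = 40 Mb
Time = 40 / 8900
Time = 0.0045 seconds


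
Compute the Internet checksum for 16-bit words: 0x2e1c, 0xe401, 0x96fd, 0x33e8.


Sum all words (with carry folding):
+ 0x2e1c = 0x2e1c
+ 0xe401 = 0x121e
+ 0x96fd = 0xa91b
+ 0x33e8 = 0xdd03
One's complement: ~0xdd03
Checksum = 0x22fc


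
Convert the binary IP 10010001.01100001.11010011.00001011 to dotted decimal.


10010001 = 145
01100001 = 97
11010011 = 211
00001011 = 11
IP: 145.97.211.11


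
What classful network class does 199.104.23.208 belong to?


First octet: 199
Binary: 11000111
110xxxxx -> Class C (192-223)
Class C, default mask 255.255.255.0 (/24)


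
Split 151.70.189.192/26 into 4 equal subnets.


New prefix = 26 + 2 = 28
Each subnet has 16 addresses
  151.70.189.192/28
  151.70.189.208/28
  151.70.189.224/28
  151.70.189.240/28
Subnets: 151.70.189.192/28, 151.70.189.208/28, 151.70.189.224/28, 151.70.189.240/28


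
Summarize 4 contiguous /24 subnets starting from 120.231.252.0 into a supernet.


Original prefix: /24
Number of subnets: 4 = 2^2
New prefix = 24 - 2 = 22
Supernet: 120.231.252.0/22


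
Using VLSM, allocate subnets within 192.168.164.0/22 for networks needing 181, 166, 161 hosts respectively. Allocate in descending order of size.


181 hosts -> /24 (254 usable): 192.168.164.0/24
166 hosts -> /24 (254 usable): 192.168.165.0/24
161 hosts -> /24 (254 usable): 192.168.166.0/24
Allocation: 192.168.164.0/24 (181 hosts, 254 usable); 192.168.165.0/24 (166 hosts, 254 usable); 192.168.166.0/24 (161 hosts, 254 usable)


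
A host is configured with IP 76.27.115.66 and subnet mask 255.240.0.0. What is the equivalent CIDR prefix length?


Binary: 11111111.11110000.00000000.00000000
Count leading 1s
Prefix: /12


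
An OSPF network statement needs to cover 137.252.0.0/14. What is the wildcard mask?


Subnet mask: 255.252.0.0
Wildcard = 255.255.255.255 - subnet mask
255 - 255 = 0
255 - 252 = 3
255 - 0 = 255
255 - 0 = 255
Wildcard: 0.3.255.255


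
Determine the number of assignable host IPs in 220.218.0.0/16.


Host bits = 32 - 16 = 16
Total addresses = 2^16 = 65536
Usable = total - 2 (network and broadcast)
Usable hosts: 65534


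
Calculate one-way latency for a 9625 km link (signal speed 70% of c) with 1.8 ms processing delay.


Speed = 0.7 * 3e5 km/s = 210000 km/s
Propagation delay = 9625 / 210000 = 0.0458 s = 45.8333 ms
Processing delay = 1.8 ms
Total one-way latency = 47.6333 ms


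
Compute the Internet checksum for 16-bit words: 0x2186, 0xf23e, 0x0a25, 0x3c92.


Sum all words (with carry folding):
+ 0x2186 = 0x2186
+ 0xf23e = 0x13c5
+ 0x0a25 = 0x1dea
+ 0x3c92 = 0x5a7c
One's complement: ~0x5a7c
Checksum = 0xa583


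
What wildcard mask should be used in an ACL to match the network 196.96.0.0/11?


Subnet mask: 255.224.0.0
Wildcard = 255.255.255.255 - subnet mask
255 - 255 = 0
255 - 224 = 31
255 - 0 = 255
255 - 0 = 255
Wildcard: 0.31.255.255


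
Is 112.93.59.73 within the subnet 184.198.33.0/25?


Subnet network: 184.198.33.0
Test IP AND mask: 112.93.59.0
No, 112.93.59.73 is not in 184.198.33.0/25


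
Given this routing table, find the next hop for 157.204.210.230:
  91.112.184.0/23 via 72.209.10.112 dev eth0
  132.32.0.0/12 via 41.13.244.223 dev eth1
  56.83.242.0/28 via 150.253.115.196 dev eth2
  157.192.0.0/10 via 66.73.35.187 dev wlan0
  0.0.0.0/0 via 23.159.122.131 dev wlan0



Longest prefix match for 157.204.210.230:
  /23 91.112.184.0: no
  /12 132.32.0.0: no
  /28 56.83.242.0: no
  /10 157.192.0.0: MATCH
  /0 0.0.0.0: MATCH
Selected: next-hop 66.73.35.187 via wlan0 (matched /10)


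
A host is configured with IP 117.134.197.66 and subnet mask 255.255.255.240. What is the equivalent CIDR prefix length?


Binary: 11111111.11111111.11111111.11110000
Count leading 1s
Prefix: /28


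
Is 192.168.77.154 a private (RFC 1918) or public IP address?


RFC 1918 private ranges:
  10.0.0.0/8 (10.0.0.0 - 10.255.255.255)
  172.16.0.0/12 (172.16.0.0 - 172.31.255.255)
  192.168.0.0/16 (192.168.0.0 - 192.168.255.255)
Private (in 192.168.0.0/16)


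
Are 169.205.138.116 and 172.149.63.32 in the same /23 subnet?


Mask: 255.255.254.0
169.205.138.116 AND mask = 169.205.138.0
172.149.63.32 AND mask = 172.149.62.0
No, different subnets (169.205.138.0 vs 172.149.62.0)


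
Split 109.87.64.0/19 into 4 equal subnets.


New prefix = 19 + 2 = 21
Each subnet has 2048 addresses
  109.87.64.0/21
  109.87.72.0/21
  109.87.80.0/21
  109.87.88.0/21
Subnets: 109.87.64.0/21, 109.87.72.0/21, 109.87.80.0/21, 109.87.88.0/21


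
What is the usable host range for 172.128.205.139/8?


Network: 172.0.0.0
Broadcast: 172.255.255.255
First usable = network + 1
Last usable = broadcast - 1
Range: 172.0.0.1 to 172.255.255.254


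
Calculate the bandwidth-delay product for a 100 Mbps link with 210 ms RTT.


BDP = bandwidth * RTT
= 100 Mbps * 210 ms
= 100 * 1e6 * 210 / 1000 bits
= 21000000 bits
= 2625000 bytes
= 2563.4766 KB
BDP = 21000000 bits (2625000 bytes)


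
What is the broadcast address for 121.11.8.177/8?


Network: 121.0.0.0/8
Host bits = 24
Set all host bits to 1:
Broadcast: 121.255.255.255


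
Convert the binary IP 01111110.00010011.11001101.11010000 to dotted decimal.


01111110 = 126
00010011 = 19
11001101 = 205
11010000 = 208
IP: 126.19.205.208


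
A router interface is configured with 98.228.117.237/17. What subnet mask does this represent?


/17 means 17 network bits, 15 host bits
Binary: 11111111111111111000000000000000
Mask: 255.255.128.0


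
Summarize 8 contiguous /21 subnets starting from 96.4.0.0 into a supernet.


Original prefix: /21
Number of subnets: 8 = 2^3
New prefix = 21 - 3 = 18
Supernet: 96.4.0.0/18


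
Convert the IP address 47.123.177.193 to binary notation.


47 = 00101111
123 = 01111011
177 = 10110001
193 = 11000001
Binary: 00101111.01111011.10110001.11000001


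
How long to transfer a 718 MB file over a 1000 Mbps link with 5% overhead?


Effective throughput = 1000 * (1 - 5/100) = 950 Mbps
File size in Mb = 718 * 8 = 5744 Mb
Time = 5744 / 950
Time = 6.0463 seconds


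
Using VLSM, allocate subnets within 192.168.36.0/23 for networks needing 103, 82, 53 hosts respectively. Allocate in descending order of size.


103 hosts -> /25 (126 usable): 192.168.36.0/25
82 hosts -> /25 (126 usable): 192.168.36.128/25
53 hosts -> /26 (62 usable): 192.168.37.0/26
Allocation: 192.168.36.0/25 (103 hosts, 126 usable); 192.168.36.128/25 (82 hosts, 126 usable); 192.168.37.0/26 (53 hosts, 62 usable)


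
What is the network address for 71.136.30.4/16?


IP:   01000111.10001000.00011110.00000100
Mask: 11111111.11111111.00000000.00000000
AND operation:
Net:  01000111.10001000.00000000.00000000
Network: 71.136.0.0/16


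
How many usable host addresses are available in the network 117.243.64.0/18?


Host bits = 32 - 18 = 14
Total addresses = 2^14 = 16384
Usable = total - 2 (network and broadcast)
Usable hosts: 16382


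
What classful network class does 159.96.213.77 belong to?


First octet: 159
Binary: 10011111
10xxxxxx -> Class B (128-191)
Class B, default mask 255.255.0.0 (/16)


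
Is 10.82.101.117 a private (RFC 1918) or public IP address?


RFC 1918 private ranges:
  10.0.0.0/8 (10.0.0.0 - 10.255.255.255)
  172.16.0.0/12 (172.16.0.0 - 172.31.255.255)
  192.168.0.0/16 (192.168.0.0 - 192.168.255.255)
Private (in 10.0.0.0/8)


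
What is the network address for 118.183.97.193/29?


IP:   01110110.10110111.01100001.11000001
Mask: 11111111.11111111.11111111.11111000
AND operation:
Net:  01110110.10110111.01100001.11000000
Network: 118.183.97.192/29


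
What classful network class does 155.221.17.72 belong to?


First octet: 155
Binary: 10011011
10xxxxxx -> Class B (128-191)
Class B, default mask 255.255.0.0 (/16)


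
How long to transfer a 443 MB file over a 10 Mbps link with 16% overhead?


Effective throughput = 10 * (1 - 16/100) = 8.4 Mbps
File size in Mb = 443 * 8 = 3544 Mb
Time = 3544 / 8.4
Time = 421.9048 seconds


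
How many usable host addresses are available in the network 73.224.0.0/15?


Host bits = 32 - 15 = 17
Total addresses = 2^17 = 131072
Usable = total - 2 (network and broadcast)
Usable hosts: 131070


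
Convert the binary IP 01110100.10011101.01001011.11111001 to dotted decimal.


01110100 = 116
10011101 = 157
01001011 = 75
11111001 = 249
IP: 116.157.75.249


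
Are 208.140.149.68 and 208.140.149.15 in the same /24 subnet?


Mask: 255.255.255.0
208.140.149.68 AND mask = 208.140.149.0
208.140.149.15 AND mask = 208.140.149.0
Yes, same subnet (208.140.149.0)


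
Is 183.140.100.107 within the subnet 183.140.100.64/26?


Subnet network: 183.140.100.64
Test IP AND mask: 183.140.100.64
Yes, 183.140.100.107 is in 183.140.100.64/26


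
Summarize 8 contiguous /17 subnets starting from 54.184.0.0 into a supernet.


Original prefix: /17
Number of subnets: 8 = 2^3
New prefix = 17 - 3 = 14
Supernet: 54.184.0.0/14


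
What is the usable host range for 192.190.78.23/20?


Network: 192.190.64.0
Broadcast: 192.190.79.255
First usable = network + 1
Last usable = broadcast - 1
Range: 192.190.64.1 to 192.190.79.254


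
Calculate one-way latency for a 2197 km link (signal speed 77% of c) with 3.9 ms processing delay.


Speed = 0.77 * 3e5 km/s = 231000 km/s
Propagation delay = 2197 / 231000 = 0.0095 s = 9.5108 ms
Processing delay = 3.9 ms
Total one-way latency = 13.4108 ms


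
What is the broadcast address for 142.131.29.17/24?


Network: 142.131.29.0/24
Host bits = 8
Set all host bits to 1:
Broadcast: 142.131.29.255


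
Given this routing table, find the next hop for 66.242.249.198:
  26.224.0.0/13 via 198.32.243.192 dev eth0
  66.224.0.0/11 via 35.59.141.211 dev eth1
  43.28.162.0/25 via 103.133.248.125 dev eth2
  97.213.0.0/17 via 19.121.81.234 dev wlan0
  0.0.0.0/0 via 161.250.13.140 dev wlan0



Longest prefix match for 66.242.249.198:
  /13 26.224.0.0: no
  /11 66.224.0.0: MATCH
  /25 43.28.162.0: no
  /17 97.213.0.0: no
  /0 0.0.0.0: MATCH
Selected: next-hop 35.59.141.211 via eth1 (matched /11)


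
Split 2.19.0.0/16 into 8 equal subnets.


New prefix = 16 + 3 = 19
Each subnet has 8192 addresses
  2.19.0.0/19
  2.19.32.0/19
  2.19.64.0/19
  2.19.96.0/19
  2.19.128.0/19
  2.19.160.0/19
  2.19.192.0/19
  2.19.224.0/19
Subnets: 2.19.0.0/19, 2.19.32.0/19, 2.19.64.0/19, 2.19.96.0/19, 2.19.128.0/19, 2.19.160.0/19, 2.19.192.0/19, 2.19.224.0/19


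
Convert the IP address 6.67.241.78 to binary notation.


6 = 00000110
67 = 01000011
241 = 11110001
78 = 01001110
Binary: 00000110.01000011.11110001.01001110


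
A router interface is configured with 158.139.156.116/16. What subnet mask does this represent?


/16 means 16 network bits, 16 host bits
Binary: 11111111111111110000000000000000
Mask: 255.255.0.0


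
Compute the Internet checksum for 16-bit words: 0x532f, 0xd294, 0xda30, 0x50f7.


Sum all words (with carry folding):
+ 0x532f = 0x532f
+ 0xd294 = 0x25c4
+ 0xda30 = 0xfff4
+ 0x50f7 = 0x50ec
One's complement: ~0x50ec
Checksum = 0xaf13


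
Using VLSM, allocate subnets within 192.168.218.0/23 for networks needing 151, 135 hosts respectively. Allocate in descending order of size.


151 hosts -> /24 (254 usable): 192.168.218.0/24
135 hosts -> /24 (254 usable): 192.168.219.0/24
Allocation: 192.168.218.0/24 (151 hosts, 254 usable); 192.168.219.0/24 (135 hosts, 254 usable)


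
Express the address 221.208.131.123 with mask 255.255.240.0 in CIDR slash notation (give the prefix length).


Binary: 11111111.11111111.11110000.00000000
Count leading 1s
Prefix: /20


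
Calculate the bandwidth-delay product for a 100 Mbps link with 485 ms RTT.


BDP = bandwidth * RTT
= 100 Mbps * 485 ms
= 100 * 1e6 * 485 / 1000 bits
= 48500000 bits
= 6062500 bytes
= 5920.4102 KB
BDP = 48500000 bits (6062500 bytes)


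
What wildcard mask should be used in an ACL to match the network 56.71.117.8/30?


Subnet mask: 255.255.255.252
Wildcard = 255.255.255.255 - subnet mask
255 - 255 = 0
255 - 255 = 0
255 - 255 = 0
255 - 252 = 3
Wildcard: 0.0.0.3


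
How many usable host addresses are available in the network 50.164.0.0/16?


Host bits = 32 - 16 = 16
Total addresses = 2^16 = 65536
Usable = total - 2 (network and broadcast)
Usable hosts: 65534


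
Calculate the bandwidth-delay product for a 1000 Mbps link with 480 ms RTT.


BDP = bandwidth * RTT
= 1000 Mbps * 480 ms
= 1000 * 1e6 * 480 / 1000 bits
= 480000000 bits
= 60000000 bytes
= 58593.75 KB
BDP = 480000000 bits (60000000 bytes)


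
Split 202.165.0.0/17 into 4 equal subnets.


New prefix = 17 + 2 = 19
Each subnet has 8192 addresses
  202.165.0.0/19
  202.165.32.0/19
  202.165.64.0/19
  202.165.96.0/19
Subnets: 202.165.0.0/19, 202.165.32.0/19, 202.165.64.0/19, 202.165.96.0/19


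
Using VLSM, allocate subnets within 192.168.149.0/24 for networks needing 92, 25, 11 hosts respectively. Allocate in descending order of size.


92 hosts -> /25 (126 usable): 192.168.149.0/25
25 hosts -> /27 (30 usable): 192.168.149.128/27
11 hosts -> /28 (14 usable): 192.168.149.160/28
Allocation: 192.168.149.0/25 (92 hosts, 126 usable); 192.168.149.128/27 (25 hosts, 30 usable); 192.168.149.160/28 (11 hosts, 14 usable)


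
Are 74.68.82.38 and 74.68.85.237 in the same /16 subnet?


Mask: 255.255.0.0
74.68.82.38 AND mask = 74.68.0.0
74.68.85.237 AND mask = 74.68.0.0
Yes, same subnet (74.68.0.0)


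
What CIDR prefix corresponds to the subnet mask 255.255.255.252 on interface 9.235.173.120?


Binary: 11111111.11111111.11111111.11111100
Count leading 1s
Prefix: /30


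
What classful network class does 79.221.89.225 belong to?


First octet: 79
Binary: 01001111
0xxxxxxx -> Class A (1-126)
Class A, default mask 255.0.0.0 (/8)


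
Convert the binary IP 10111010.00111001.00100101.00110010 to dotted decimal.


10111010 = 186
00111001 = 57
00100101 = 37
00110010 = 50
IP: 186.57.37.50


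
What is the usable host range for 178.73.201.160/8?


Network: 178.0.0.0
Broadcast: 178.255.255.255
First usable = network + 1
Last usable = broadcast - 1
Range: 178.0.0.1 to 178.255.255.254


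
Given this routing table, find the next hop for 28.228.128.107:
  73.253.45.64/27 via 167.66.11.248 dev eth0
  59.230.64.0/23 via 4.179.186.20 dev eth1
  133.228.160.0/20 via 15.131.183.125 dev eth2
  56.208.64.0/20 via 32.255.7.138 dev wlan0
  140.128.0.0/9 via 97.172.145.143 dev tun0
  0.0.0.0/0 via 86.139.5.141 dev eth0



Longest prefix match for 28.228.128.107:
  /27 73.253.45.64: no
  /23 59.230.64.0: no
  /20 133.228.160.0: no
  /20 56.208.64.0: no
  /9 140.128.0.0: no
  /0 0.0.0.0: MATCH
Selected: next-hop 86.139.5.141 via eth0 (matched /0)


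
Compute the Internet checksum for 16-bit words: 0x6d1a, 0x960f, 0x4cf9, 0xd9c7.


Sum all words (with carry folding):
+ 0x6d1a = 0x6d1a
+ 0x960f = 0x032a
+ 0x4cf9 = 0x5023
+ 0xd9c7 = 0x29eb
One's complement: ~0x29eb
Checksum = 0xd614


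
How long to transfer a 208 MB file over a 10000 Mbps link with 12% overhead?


Effective throughput = 10000 * (1 - 12/100) = 8800 Mbps
File size in Mb = 208 * 8 = 1664 Mb
Time = 1664 / 8800
Time = 0.1891 seconds


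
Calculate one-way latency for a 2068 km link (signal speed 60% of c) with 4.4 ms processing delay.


Speed = 0.6 * 3e5 km/s = 180000 km/s
Propagation delay = 2068 / 180000 = 0.0115 s = 11.4889 ms
Processing delay = 4.4 ms
Total one-way latency = 15.8889 ms


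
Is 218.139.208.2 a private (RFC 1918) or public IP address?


RFC 1918 private ranges:
  10.0.0.0/8 (10.0.0.0 - 10.255.255.255)
  172.16.0.0/12 (172.16.0.0 - 172.31.255.255)
  192.168.0.0/16 (192.168.0.0 - 192.168.255.255)
Public (not in any RFC 1918 range)


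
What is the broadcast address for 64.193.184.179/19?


Network: 64.193.160.0/19
Host bits = 13
Set all host bits to 1:
Broadcast: 64.193.191.255


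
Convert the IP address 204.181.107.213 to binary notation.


204 = 11001100
181 = 10110101
107 = 01101011
213 = 11010101
Binary: 11001100.10110101.01101011.11010101


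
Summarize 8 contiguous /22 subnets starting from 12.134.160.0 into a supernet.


Original prefix: /22
Number of subnets: 8 = 2^3
New prefix = 22 - 3 = 19
Supernet: 12.134.160.0/19


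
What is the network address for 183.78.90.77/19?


IP:   10110111.01001110.01011010.01001101
Mask: 11111111.11111111.11100000.00000000
AND operation:
Net:  10110111.01001110.01000000.00000000
Network: 183.78.64.0/19


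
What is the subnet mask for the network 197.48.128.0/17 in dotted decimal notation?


/17 means 17 network bits, 15 host bits
Binary: 11111111111111111000000000000000
Mask: 255.255.128.0


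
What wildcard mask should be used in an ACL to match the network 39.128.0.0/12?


Subnet mask: 255.240.0.0
Wildcard = 255.255.255.255 - subnet mask
255 - 255 = 0
255 - 240 = 15
255 - 0 = 255
255 - 0 = 255
Wildcard: 0.15.255.255


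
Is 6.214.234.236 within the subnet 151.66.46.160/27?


Subnet network: 151.66.46.160
Test IP AND mask: 6.214.234.224
No, 6.214.234.236 is not in 151.66.46.160/27


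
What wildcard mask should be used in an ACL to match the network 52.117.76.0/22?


Subnet mask: 255.255.252.0
Wildcard = 255.255.255.255 - subnet mask
255 - 255 = 0
255 - 255 = 0
255 - 252 = 3
255 - 0 = 255
Wildcard: 0.0.3.255


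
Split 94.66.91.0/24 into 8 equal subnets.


New prefix = 24 + 3 = 27
Each subnet has 32 addresses
  94.66.91.0/27
  94.66.91.32/27
  94.66.91.64/27
  94.66.91.96/27
  94.66.91.128/27
  94.66.91.160/27
  94.66.91.192/27
  94.66.91.224/27
Subnets: 94.66.91.0/27, 94.66.91.32/27, 94.66.91.64/27, 94.66.91.96/27, 94.66.91.128/27, 94.66.91.160/27, 94.66.91.192/27, 94.66.91.224/27


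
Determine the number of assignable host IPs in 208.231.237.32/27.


Host bits = 32 - 27 = 5
Total addresses = 2^5 = 32
Usable = total - 2 (network and broadcast)
Usable hosts: 30


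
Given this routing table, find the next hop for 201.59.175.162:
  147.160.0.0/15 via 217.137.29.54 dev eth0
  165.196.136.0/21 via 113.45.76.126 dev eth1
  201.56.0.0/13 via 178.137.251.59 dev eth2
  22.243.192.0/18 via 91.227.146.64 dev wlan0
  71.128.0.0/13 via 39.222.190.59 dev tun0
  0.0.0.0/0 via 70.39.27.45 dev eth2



Longest prefix match for 201.59.175.162:
  /15 147.160.0.0: no
  /21 165.196.136.0: no
  /13 201.56.0.0: MATCH
  /18 22.243.192.0: no
  /13 71.128.0.0: no
  /0 0.0.0.0: MATCH
Selected: next-hop 178.137.251.59 via eth2 (matched /13)


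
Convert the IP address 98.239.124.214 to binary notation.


98 = 01100010
239 = 11101111
124 = 01111100
214 = 11010110
Binary: 01100010.11101111.01111100.11010110


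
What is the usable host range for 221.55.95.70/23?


Network: 221.55.94.0
Broadcast: 221.55.95.255
First usable = network + 1
Last usable = broadcast - 1
Range: 221.55.94.1 to 221.55.95.254


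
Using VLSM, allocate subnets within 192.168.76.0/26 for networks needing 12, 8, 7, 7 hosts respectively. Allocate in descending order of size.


12 hosts -> /28 (14 usable): 192.168.76.0/28
8 hosts -> /28 (14 usable): 192.168.76.16/28
7 hosts -> /28 (14 usable): 192.168.76.32/28
7 hosts -> /28 (14 usable): 192.168.76.48/28
Allocation: 192.168.76.0/28 (12 hosts, 14 usable); 192.168.76.16/28 (8 hosts, 14 usable); 192.168.76.32/28 (7 hosts, 14 usable); 192.168.76.48/28 (7 hosts, 14 usable)


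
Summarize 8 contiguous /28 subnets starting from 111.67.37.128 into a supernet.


Original prefix: /28
Number of subnets: 8 = 2^3
New prefix = 28 - 3 = 25
Supernet: 111.67.37.128/25


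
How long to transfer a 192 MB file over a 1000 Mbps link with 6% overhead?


Effective throughput = 1000 * (1 - 6/100) = 940 Mbps
File size in Mb = 192 * 8 = 1536 Mb
Time = 1536 / 940
Time = 1.634 seconds


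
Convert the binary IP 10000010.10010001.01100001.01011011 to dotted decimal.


10000010 = 130
10010001 = 145
01100001 = 97
01011011 = 91
IP: 130.145.97.91


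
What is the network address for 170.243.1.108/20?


IP:   10101010.11110011.00000001.01101100
Mask: 11111111.11111111.11110000.00000000
AND operation:
Net:  10101010.11110011.00000000.00000000
Network: 170.243.0.0/20


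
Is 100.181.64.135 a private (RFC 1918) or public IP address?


RFC 1918 private ranges:
  10.0.0.0/8 (10.0.0.0 - 10.255.255.255)
  172.16.0.0/12 (172.16.0.0 - 172.31.255.255)
  192.168.0.0/16 (192.168.0.0 - 192.168.255.255)
Public (not in any RFC 1918 range)


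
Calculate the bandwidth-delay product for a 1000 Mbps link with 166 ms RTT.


BDP = bandwidth * RTT
= 1000 Mbps * 166 ms
= 1000 * 1e6 * 166 / 1000 bits
= 166000000 bits
= 20750000 bytes
= 20263.6719 KB
BDP = 166000000 bits (20750000 bytes)


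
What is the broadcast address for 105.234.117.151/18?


Network: 105.234.64.0/18
Host bits = 14
Set all host bits to 1:
Broadcast: 105.234.127.255


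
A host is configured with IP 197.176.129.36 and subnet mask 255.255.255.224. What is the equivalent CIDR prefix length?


Binary: 11111111.11111111.11111111.11100000
Count leading 1s
Prefix: /27


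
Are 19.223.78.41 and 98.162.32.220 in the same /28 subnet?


Mask: 255.255.255.240
19.223.78.41 AND mask = 19.223.78.32
98.162.32.220 AND mask = 98.162.32.208
No, different subnets (19.223.78.32 vs 98.162.32.208)


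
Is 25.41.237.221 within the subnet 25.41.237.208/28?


Subnet network: 25.41.237.208
Test IP AND mask: 25.41.237.208
Yes, 25.41.237.221 is in 25.41.237.208/28


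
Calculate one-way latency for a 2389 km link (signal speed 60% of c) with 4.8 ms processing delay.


Speed = 0.6 * 3e5 km/s = 180000 km/s
Propagation delay = 2389 / 180000 = 0.0133 s = 13.2722 ms
Processing delay = 4.8 ms
Total one-way latency = 18.0722 ms


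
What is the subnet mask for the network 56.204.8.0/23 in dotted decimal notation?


/23 means 23 network bits, 9 host bits
Binary: 11111111111111111111111000000000
Mask: 255.255.254.0


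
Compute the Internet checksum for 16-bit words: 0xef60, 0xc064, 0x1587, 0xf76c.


Sum all words (with carry folding):
+ 0xef60 = 0xef60
+ 0xc064 = 0xafc5
+ 0x1587 = 0xc54c
+ 0xf76c = 0xbcb9
One's complement: ~0xbcb9
Checksum = 0x4346


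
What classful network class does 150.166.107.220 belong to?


First octet: 150
Binary: 10010110
10xxxxxx -> Class B (128-191)
Class B, default mask 255.255.0.0 (/16)


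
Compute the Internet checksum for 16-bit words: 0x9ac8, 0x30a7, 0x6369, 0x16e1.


Sum all words (with carry folding):
+ 0x9ac8 = 0x9ac8
+ 0x30a7 = 0xcb6f
+ 0x6369 = 0x2ed9
+ 0x16e1 = 0x45ba
One's complement: ~0x45ba
Checksum = 0xba45


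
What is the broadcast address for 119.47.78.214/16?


Network: 119.47.0.0/16
Host bits = 16
Set all host bits to 1:
Broadcast: 119.47.255.255


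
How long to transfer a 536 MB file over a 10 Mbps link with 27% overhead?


Effective throughput = 10 * (1 - 27/100) = 7.3 Mbps
File size in Mb = 536 * 8 = 4288 Mb
Time = 4288 / 7.3
Time = 587.3973 seconds


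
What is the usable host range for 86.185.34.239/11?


Network: 86.160.0.0
Broadcast: 86.191.255.255
First usable = network + 1
Last usable = broadcast - 1
Range: 86.160.0.1 to 86.191.255.254


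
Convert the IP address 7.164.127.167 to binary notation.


7 = 00000111
164 = 10100100
127 = 01111111
167 = 10100111
Binary: 00000111.10100100.01111111.10100111


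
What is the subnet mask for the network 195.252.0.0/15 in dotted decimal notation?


/15 means 15 network bits, 17 host bits
Binary: 11111111111111100000000000000000
Mask: 255.254.0.0


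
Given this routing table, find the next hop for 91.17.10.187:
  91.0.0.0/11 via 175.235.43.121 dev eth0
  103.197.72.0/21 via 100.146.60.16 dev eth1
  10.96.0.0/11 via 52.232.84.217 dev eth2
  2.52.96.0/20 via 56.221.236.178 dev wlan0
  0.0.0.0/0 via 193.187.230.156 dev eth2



Longest prefix match for 91.17.10.187:
  /11 91.0.0.0: MATCH
  /21 103.197.72.0: no
  /11 10.96.0.0: no
  /20 2.52.96.0: no
  /0 0.0.0.0: MATCH
Selected: next-hop 175.235.43.121 via eth0 (matched /11)


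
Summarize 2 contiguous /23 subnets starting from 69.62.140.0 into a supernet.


Original prefix: /23
Number of subnets: 2 = 2^1
New prefix = 23 - 1 = 22
Supernet: 69.62.140.0/22


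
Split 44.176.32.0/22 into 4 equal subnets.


New prefix = 22 + 2 = 24
Each subnet has 256 addresses
  44.176.32.0/24
  44.176.33.0/24
  44.176.34.0/24
  44.176.35.0/24
Subnets: 44.176.32.0/24, 44.176.33.0/24, 44.176.34.0/24, 44.176.35.0/24


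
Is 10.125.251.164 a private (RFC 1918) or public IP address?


RFC 1918 private ranges:
  10.0.0.0/8 (10.0.0.0 - 10.255.255.255)
  172.16.0.0/12 (172.16.0.0 - 172.31.255.255)
  192.168.0.0/16 (192.168.0.0 - 192.168.255.255)
Private (in 10.0.0.0/8)


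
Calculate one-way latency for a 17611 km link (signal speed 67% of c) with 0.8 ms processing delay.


Speed = 0.67 * 3e5 km/s = 201000 km/s
Propagation delay = 17611 / 201000 = 0.0876 s = 87.6169 ms
Processing delay = 0.8 ms
Total one-way latency = 88.4169 ms


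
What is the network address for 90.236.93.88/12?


IP:   01011010.11101100.01011101.01011000
Mask: 11111111.11110000.00000000.00000000
AND operation:
Net:  01011010.11100000.00000000.00000000
Network: 90.224.0.0/12


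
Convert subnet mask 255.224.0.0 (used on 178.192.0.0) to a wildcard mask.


Subnet mask: 255.224.0.0
Wildcard = 255.255.255.255 - subnet mask
255 - 255 = 0
255 - 224 = 31
255 - 0 = 255
255 - 0 = 255
Wildcard: 0.31.255.255


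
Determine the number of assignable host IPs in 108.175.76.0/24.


Host bits = 32 - 24 = 8
Total addresses = 2^8 = 256
Usable = total - 2 (network and broadcast)
Usable hosts: 254


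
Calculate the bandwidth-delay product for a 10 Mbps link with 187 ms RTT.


BDP = bandwidth * RTT
= 10 Mbps * 187 ms
= 10 * 1e6 * 187 / 1000 bits
= 1870000 bits
= 233750 bytes
= 228.2715 KB
BDP = 1870000 bits (233750 bytes)


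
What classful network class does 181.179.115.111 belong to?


First octet: 181
Binary: 10110101
10xxxxxx -> Class B (128-191)
Class B, default mask 255.255.0.0 (/16)


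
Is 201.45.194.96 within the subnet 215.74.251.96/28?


Subnet network: 215.74.251.96
Test IP AND mask: 201.45.194.96
No, 201.45.194.96 is not in 215.74.251.96/28


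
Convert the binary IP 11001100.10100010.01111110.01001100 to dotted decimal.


11001100 = 204
10100010 = 162
01111110 = 126
01001100 = 76
IP: 204.162.126.76


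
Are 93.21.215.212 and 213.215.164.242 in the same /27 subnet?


Mask: 255.255.255.224
93.21.215.212 AND mask = 93.21.215.192
213.215.164.242 AND mask = 213.215.164.224
No, different subnets (93.21.215.192 vs 213.215.164.224)


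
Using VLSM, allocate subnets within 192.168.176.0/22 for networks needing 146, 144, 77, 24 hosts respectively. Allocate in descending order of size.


146 hosts -> /24 (254 usable): 192.168.176.0/24
144 hosts -> /24 (254 usable): 192.168.177.0/24
77 hosts -> /25 (126 usable): 192.168.178.0/25
24 hosts -> /27 (30 usable): 192.168.178.128/27
Allocation: 192.168.176.0/24 (146 hosts, 254 usable); 192.168.177.0/24 (144 hosts, 254 usable); 192.168.178.0/25 (77 hosts, 126 usable); 192.168.178.128/27 (24 hosts, 30 usable)


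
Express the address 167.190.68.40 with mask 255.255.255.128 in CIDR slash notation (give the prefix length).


Binary: 11111111.11111111.11111111.10000000
Count leading 1s
Prefix: /25


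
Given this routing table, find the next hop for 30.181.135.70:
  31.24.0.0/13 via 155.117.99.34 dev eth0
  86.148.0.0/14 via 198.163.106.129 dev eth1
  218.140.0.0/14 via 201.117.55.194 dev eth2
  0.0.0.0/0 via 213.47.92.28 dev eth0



Longest prefix match for 30.181.135.70:
  /13 31.24.0.0: no
  /14 86.148.0.0: no
  /14 218.140.0.0: no
  /0 0.0.0.0: MATCH
Selected: next-hop 213.47.92.28 via eth0 (matched /0)


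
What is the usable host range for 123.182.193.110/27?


Network: 123.182.193.96
Broadcast: 123.182.193.127
First usable = network + 1
Last usable = broadcast - 1
Range: 123.182.193.97 to 123.182.193.126


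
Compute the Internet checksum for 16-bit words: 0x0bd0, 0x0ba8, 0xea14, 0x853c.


Sum all words (with carry folding):
+ 0x0bd0 = 0x0bd0
+ 0x0ba8 = 0x1778
+ 0xea14 = 0x018d
+ 0x853c = 0x86c9
One's complement: ~0x86c9
Checksum = 0x7936


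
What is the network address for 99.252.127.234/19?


IP:   01100011.11111100.01111111.11101010
Mask: 11111111.11111111.11100000.00000000
AND operation:
Net:  01100011.11111100.01100000.00000000
Network: 99.252.96.0/19


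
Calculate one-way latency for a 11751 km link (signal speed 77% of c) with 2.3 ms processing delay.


Speed = 0.77 * 3e5 km/s = 231000 km/s
Propagation delay = 11751 / 231000 = 0.0509 s = 50.8701 ms
Processing delay = 2.3 ms
Total one-way latency = 53.1701 ms


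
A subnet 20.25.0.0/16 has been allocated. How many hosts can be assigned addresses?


Host bits = 32 - 16 = 16
Total addresses = 2^16 = 65536
Usable = total - 2 (network and broadcast)
Usable hosts: 65534


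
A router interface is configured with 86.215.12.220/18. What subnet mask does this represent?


/18 means 18 network bits, 14 host bits
Binary: 11111111111111111100000000000000
Mask: 255.255.192.0


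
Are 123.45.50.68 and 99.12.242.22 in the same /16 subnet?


Mask: 255.255.0.0
123.45.50.68 AND mask = 123.45.0.0
99.12.242.22 AND mask = 99.12.0.0
No, different subnets (123.45.0.0 vs 99.12.0.0)


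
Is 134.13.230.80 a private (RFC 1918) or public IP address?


RFC 1918 private ranges:
  10.0.0.0/8 (10.0.0.0 - 10.255.255.255)
  172.16.0.0/12 (172.16.0.0 - 172.31.255.255)
  192.168.0.0/16 (192.168.0.0 - 192.168.255.255)
Public (not in any RFC 1918 range)


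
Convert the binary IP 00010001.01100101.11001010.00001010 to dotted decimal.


00010001 = 17
01100101 = 101
11001010 = 202
00001010 = 10
IP: 17.101.202.10


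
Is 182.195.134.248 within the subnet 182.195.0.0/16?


Subnet network: 182.195.0.0
Test IP AND mask: 182.195.0.0
Yes, 182.195.134.248 is in 182.195.0.0/16


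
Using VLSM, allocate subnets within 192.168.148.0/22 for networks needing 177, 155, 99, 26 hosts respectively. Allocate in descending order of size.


177 hosts -> /24 (254 usable): 192.168.148.0/24
155 hosts -> /24 (254 usable): 192.168.149.0/24
99 hosts -> /25 (126 usable): 192.168.150.0/25
26 hosts -> /27 (30 usable): 192.168.150.128/27
Allocation: 192.168.148.0/24 (177 hosts, 254 usable); 192.168.149.0/24 (155 hosts, 254 usable); 192.168.150.0/25 (99 hosts, 126 usable); 192.168.150.128/27 (26 hosts, 30 usable)


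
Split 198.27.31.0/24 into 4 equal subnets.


New prefix = 24 + 2 = 26
Each subnet has 64 addresses
  198.27.31.0/26
  198.27.31.64/26
  198.27.31.128/26
  198.27.31.192/26
Subnets: 198.27.31.0/26, 198.27.31.64/26, 198.27.31.128/26, 198.27.31.192/26


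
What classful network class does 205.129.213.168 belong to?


First octet: 205
Binary: 11001101
110xxxxx -> Class C (192-223)
Class C, default mask 255.255.255.0 (/24)


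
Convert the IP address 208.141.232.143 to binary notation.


208 = 11010000
141 = 10001101
232 = 11101000
143 = 10001111
Binary: 11010000.10001101.11101000.10001111


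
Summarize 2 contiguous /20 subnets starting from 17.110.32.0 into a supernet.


Original prefix: /20
Number of subnets: 2 = 2^1
New prefix = 20 - 1 = 19
Supernet: 17.110.32.0/19


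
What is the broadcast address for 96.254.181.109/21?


Network: 96.254.176.0/21
Host bits = 11
Set all host bits to 1:
Broadcast: 96.254.183.255


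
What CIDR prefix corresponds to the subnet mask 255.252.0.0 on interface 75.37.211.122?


Binary: 11111111.11111100.00000000.00000000
Count leading 1s
Prefix: /14


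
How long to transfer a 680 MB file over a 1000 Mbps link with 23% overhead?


Effective throughput = 1000 * (1 - 23/100) = 770 Mbps
File size in Mb = 680 * 8 = 5440 Mb
Time = 5440 / 770
Time = 7.0649 seconds


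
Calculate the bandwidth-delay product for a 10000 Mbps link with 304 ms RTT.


BDP = bandwidth * RTT
= 10000 Mbps * 304 ms
= 10000 * 1e6 * 304 / 1000 bits
= 3040000000 bits
= 380000000 bytes
= 371093.75 KB
BDP = 3040000000 bits (380000000 bytes)


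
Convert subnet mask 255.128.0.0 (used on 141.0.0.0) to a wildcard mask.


Subnet mask: 255.128.0.0
Wildcard = 255.255.255.255 - subnet mask
255 - 255 = 0
255 - 128 = 127
255 - 0 = 255
255 - 0 = 255
Wildcard: 0.127.255.255


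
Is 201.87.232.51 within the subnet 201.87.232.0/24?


Subnet network: 201.87.232.0
Test IP AND mask: 201.87.232.0
Yes, 201.87.232.51 is in 201.87.232.0/24


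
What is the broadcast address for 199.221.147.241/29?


Network: 199.221.147.240/29
Host bits = 3
Set all host bits to 1:
Broadcast: 199.221.147.247


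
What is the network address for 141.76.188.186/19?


IP:   10001101.01001100.10111100.10111010
Mask: 11111111.11111111.11100000.00000000
AND operation:
Net:  10001101.01001100.10100000.00000000
Network: 141.76.160.0/19


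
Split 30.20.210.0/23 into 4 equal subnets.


New prefix = 23 + 2 = 25
Each subnet has 128 addresses
  30.20.210.0/25
  30.20.210.128/25
  30.20.211.0/25
  30.20.211.128/25
Subnets: 30.20.210.0/25, 30.20.210.128/25, 30.20.211.0/25, 30.20.211.128/25


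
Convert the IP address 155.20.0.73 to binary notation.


155 = 10011011
20 = 00010100
0 = 00000000
73 = 01001001
Binary: 10011011.00010100.00000000.01001001


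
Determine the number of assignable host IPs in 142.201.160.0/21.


Host bits = 32 - 21 = 11
Total addresses = 2^11 = 2048
Usable = total - 2 (network and broadcast)
Usable hosts: 2046


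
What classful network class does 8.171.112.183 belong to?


First octet: 8
Binary: 00001000
0xxxxxxx -> Class A (1-126)
Class A, default mask 255.0.0.0 (/8)


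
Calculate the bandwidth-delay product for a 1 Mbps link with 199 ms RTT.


BDP = bandwidth * RTT
= 1 Mbps * 199 ms
= 1 * 1e6 * 199 / 1000 bits
= 199000 bits
= 24875 bytes
= 24.292 KB
BDP = 199000 bits (24875 bytes)


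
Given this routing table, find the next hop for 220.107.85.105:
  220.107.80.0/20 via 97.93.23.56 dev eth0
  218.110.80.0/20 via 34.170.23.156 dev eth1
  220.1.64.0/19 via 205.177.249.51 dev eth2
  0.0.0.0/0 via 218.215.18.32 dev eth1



Longest prefix match for 220.107.85.105:
  /20 220.107.80.0: MATCH
  /20 218.110.80.0: no
  /19 220.1.64.0: no
  /0 0.0.0.0: MATCH
Selected: next-hop 97.93.23.56 via eth0 (matched /20)


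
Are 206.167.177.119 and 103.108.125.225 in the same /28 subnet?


Mask: 255.255.255.240
206.167.177.119 AND mask = 206.167.177.112
103.108.125.225 AND mask = 103.108.125.224
No, different subnets (206.167.177.112 vs 103.108.125.224)


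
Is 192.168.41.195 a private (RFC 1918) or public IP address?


RFC 1918 private ranges:
  10.0.0.0/8 (10.0.0.0 - 10.255.255.255)
  172.16.0.0/12 (172.16.0.0 - 172.31.255.255)
  192.168.0.0/16 (192.168.0.0 - 192.168.255.255)
Private (in 192.168.0.0/16)


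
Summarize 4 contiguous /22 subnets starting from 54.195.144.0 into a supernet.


Original prefix: /22
Number of subnets: 4 = 2^2
New prefix = 22 - 2 = 20
Supernet: 54.195.144.0/20


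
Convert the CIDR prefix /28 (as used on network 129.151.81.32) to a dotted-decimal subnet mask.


/28 means 28 network bits, 4 host bits
Binary: 11111111111111111111111111110000
Mask: 255.255.255.240


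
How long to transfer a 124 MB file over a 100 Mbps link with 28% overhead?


Effective throughput = 100 * (1 - 28/100) = 72 Mbps
File size in Mb = 124 * 8 = 992 Mb
Time = 992 / 72
Time = 13.7778 seconds


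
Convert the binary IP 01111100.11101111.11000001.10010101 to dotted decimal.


01111100 = 124
11101111 = 239
11000001 = 193
10010101 = 149
IP: 124.239.193.149


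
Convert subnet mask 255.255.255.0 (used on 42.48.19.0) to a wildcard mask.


Subnet mask: 255.255.255.0
Wildcard = 255.255.255.255 - subnet mask
255 - 255 = 0
255 - 255 = 0
255 - 255 = 0
255 - 0 = 255
Wildcard: 0.0.0.255


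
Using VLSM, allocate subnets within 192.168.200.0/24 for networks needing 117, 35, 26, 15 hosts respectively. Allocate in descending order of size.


117 hosts -> /25 (126 usable): 192.168.200.0/25
35 hosts -> /26 (62 usable): 192.168.200.128/26
26 hosts -> /27 (30 usable): 192.168.200.192/27
15 hosts -> /27 (30 usable): 192.168.200.224/27
Allocation: 192.168.200.0/25 (117 hosts, 126 usable); 192.168.200.128/26 (35 hosts, 62 usable); 192.168.200.192/27 (26 hosts, 30 usable); 192.168.200.224/27 (15 hosts, 30 usable)


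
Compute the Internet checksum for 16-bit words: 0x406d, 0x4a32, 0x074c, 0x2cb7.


Sum all words (with carry folding):
+ 0x406d = 0x406d
+ 0x4a32 = 0x8a9f
+ 0x074c = 0x91eb
+ 0x2cb7 = 0xbea2
One's complement: ~0xbea2
Checksum = 0x415d


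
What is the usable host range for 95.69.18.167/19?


Network: 95.69.0.0
Broadcast: 95.69.31.255
First usable = network + 1
Last usable = broadcast - 1
Range: 95.69.0.1 to 95.69.31.254


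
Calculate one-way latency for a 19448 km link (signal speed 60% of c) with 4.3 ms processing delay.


Speed = 0.6 * 3e5 km/s = 180000 km/s
Propagation delay = 19448 / 180000 = 0.108 s = 108.0444 ms
Processing delay = 4.3 ms
Total one-way latency = 112.3444 ms


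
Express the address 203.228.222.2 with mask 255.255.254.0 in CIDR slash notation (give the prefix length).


Binary: 11111111.11111111.11111110.00000000
Count leading 1s
Prefix: /23


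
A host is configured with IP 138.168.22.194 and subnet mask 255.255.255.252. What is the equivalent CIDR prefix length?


Binary: 11111111.11111111.11111111.11111100
Count leading 1s
Prefix: /30


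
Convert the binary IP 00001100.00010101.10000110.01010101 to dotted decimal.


00001100 = 12
00010101 = 21
10000110 = 134
01010101 = 85
IP: 12.21.134.85


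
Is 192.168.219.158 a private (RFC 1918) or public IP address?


RFC 1918 private ranges:
  10.0.0.0/8 (10.0.0.0 - 10.255.255.255)
  172.16.0.0/12 (172.16.0.0 - 172.31.255.255)
  192.168.0.0/16 (192.168.0.0 - 192.168.255.255)
Private (in 192.168.0.0/16)


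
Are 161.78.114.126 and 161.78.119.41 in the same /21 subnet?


Mask: 255.255.248.0
161.78.114.126 AND mask = 161.78.112.0
161.78.119.41 AND mask = 161.78.112.0
Yes, same subnet (161.78.112.0)


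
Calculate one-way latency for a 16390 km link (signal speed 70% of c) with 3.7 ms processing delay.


Speed = 0.7 * 3e5 km/s = 210000 km/s
Propagation delay = 16390 / 210000 = 0.078 s = 78.0476 ms
Processing delay = 3.7 ms
Total one-way latency = 81.7476 ms


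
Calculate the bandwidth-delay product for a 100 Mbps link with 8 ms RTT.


BDP = bandwidth * RTT
= 100 Mbps * 8 ms
= 100 * 1e6 * 8 / 1000 bits
= 800000 bits
= 100000 bytes
= 97.6562 KB
BDP = 800000 bits (100000 bytes)


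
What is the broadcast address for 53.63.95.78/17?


Network: 53.63.0.0/17
Host bits = 15
Set all host bits to 1:
Broadcast: 53.63.127.255


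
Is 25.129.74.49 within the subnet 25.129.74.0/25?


Subnet network: 25.129.74.0
Test IP AND mask: 25.129.74.0
Yes, 25.129.74.49 is in 25.129.74.0/25


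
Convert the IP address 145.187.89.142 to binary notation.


145 = 10010001
187 = 10111011
89 = 01011001
142 = 10001110
Binary: 10010001.10111011.01011001.10001110


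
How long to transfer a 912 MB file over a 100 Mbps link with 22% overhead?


Effective throughput = 100 * (1 - 22/100) = 78 Mbps
File size in Mb = 912 * 8 = 7296 Mb
Time = 7296 / 78
Time = 93.5385 seconds


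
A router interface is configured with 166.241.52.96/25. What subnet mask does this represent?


/25 means 25 network bits, 7 host bits
Binary: 11111111111111111111111110000000
Mask: 255.255.255.128
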